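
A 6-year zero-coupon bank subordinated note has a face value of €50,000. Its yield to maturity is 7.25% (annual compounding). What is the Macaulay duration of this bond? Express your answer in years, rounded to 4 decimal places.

A zero-coupon bond has a single cash flow at maturity, so its Macaulay duration equals its maturity: 6 years.

6.0000 years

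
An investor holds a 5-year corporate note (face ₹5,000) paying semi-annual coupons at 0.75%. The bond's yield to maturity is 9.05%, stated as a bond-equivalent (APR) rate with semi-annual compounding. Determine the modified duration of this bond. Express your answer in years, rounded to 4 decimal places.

Periodic yield y = 0.04525. First find Macaulay duration:
  t   CF        PV=CF/(1+0.04525)^t    t·PV
  1        18.75        17.9383        17.9383
  2        18.75        17.1617        34.3234
  3        18.75        16.4188        49.2563
  4        18.75        15.7080        62.8320
  5        18.75        15.0280        75.1399
  6        18.75        14.3774        86.2644
  7        18.75        13.7550        96.2849
  8        18.75        13.1595       105.2761
  9        18.75        12.5898       113.3084
  10    5,018.75     3,223.9908    32,239.9085
  Σ                  3,360.1273    32,880.5322
P = 3,360.1273; Macaulay duration = 32,880.5322 / 3,360.1273 = 9.78550 half-year periods = 4.89275 years.
Modified duration = D_Mac / (1 + y) = 4.89275 / 1.04525 = 4.68094 years.

4.6809 years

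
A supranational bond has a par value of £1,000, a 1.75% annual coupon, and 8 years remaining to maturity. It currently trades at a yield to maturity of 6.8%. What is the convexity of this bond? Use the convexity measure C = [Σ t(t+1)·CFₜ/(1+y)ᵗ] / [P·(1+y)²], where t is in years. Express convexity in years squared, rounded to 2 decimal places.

With y = 0.068:
  t   CF        PV=CF/(1+0.068)^t    t·PV        t(t+1)·PV
  1        17.50        16.3858        16.3858          32.7715
  2        17.50        15.3425        30.6850          92.0549
  3        17.50        14.3656        43.0969         172.3874
  4        17.50        13.4510        53.8038         269.0190
  5        17.50        12.5945        62.9726         377.8357
  6        17.50        11.7926        70.7558         495.2903
  7        17.50        11.0418        77.2925         618.3400
  8     1,017.50       601.1245     4,808.9956      43,280.9608
  Σ                    696.0982     5,163.9879      45,338.6596
P = 696.0982.
Convexity = Σ t(t+1)·PV / [P·(1+y)²] = 45,338.6596 / (696.0982 × 1.140624) = 57.10257.

57.10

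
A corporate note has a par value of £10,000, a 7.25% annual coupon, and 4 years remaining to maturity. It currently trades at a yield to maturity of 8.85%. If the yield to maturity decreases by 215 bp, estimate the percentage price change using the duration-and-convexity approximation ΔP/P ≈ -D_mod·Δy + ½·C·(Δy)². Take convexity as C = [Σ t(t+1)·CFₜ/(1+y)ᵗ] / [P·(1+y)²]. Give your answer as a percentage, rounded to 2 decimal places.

+7.45%

With y = 0.0885:
  t   CF        PV=CF/(1+0.0885)^t    t·PV        t(t+1)·PV
  1       725.00       666.0542       666.0542       1,332.1084
  2       725.00       611.9010     1,223.8019       3,671.4058
  3       725.00       562.1506     1,686.4519       6,745.8076
  4    10,725.00     7,639.8278    30,559.3110     152,796.5551
  Σ                  9,479.9336    34,135.6191     164,545.8770
P = 9,479.9336; D_Mac = 3.60083 yrs; D_mod = 3.30807 yrs; C = 14.64957.
Duration effect: -3.30807 × (-0.0215) = +0.071123
Convexity effect: 0.5 × 14.64957 × (-0.0215)² = +0.0033859
ΔP/P ≈ +0.071123 + 0.0033859 = +0.074509 = +7.4509%.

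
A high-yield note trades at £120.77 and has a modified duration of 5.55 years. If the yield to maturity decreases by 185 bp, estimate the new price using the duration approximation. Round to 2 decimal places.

Duration approximation: ΔP/P ≈ -D_mod · Δy = -5.55 × (-0.0185) = +0.102675.
New price ≈ 120.77 × (1 + 0.102675) = 133.17005975.

£133.17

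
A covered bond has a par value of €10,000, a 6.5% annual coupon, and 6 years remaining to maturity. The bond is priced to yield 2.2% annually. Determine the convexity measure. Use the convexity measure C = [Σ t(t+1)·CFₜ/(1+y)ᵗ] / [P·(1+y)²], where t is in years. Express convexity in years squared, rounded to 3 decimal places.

33.550

With y = 0.022:
  t   CF        PV=CF/(1+0.022)^t    t·PV        t(t+1)·PV
  1       650.00       636.0078       636.0078       1,272.0157
  2       650.00       622.3169     1,244.6337       3,733.9011
  3       650.00       608.9206     1,826.7618       7,307.0472
  4       650.00       595.8127     2,383.2509      11,916.2545
  5       650.00       582.9870     2,914.9350      17,489.6103
  6    10,650.00     9,346.3972    56,078.3831     392,548.6819
  Σ                 12,392.4422    65,083.9724     434,267.5107
P = 12,392.4422.
Convexity = Σ t(t+1)·PV / [P·(1+y)²] = 434,267.5107 / (12,392.4422 × 1.044484) = 33.55047.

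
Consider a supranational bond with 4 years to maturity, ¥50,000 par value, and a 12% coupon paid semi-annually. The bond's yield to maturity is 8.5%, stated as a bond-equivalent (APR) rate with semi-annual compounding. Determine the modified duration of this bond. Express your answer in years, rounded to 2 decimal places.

3.20 years

Periodic yield y = 0.0425. First find Macaulay duration:
  t   CF        PV=CF/(1+0.0425)^t    t·PV
  1     3,000.00     2,877.6978     2,877.6978
  2     3,000.00     2,760.3816     5,520.7632
  3     3,000.00     2,647.8481     7,943.5442
  4     3,000.00     2,539.9022    10,159.6089
  5     3,000.00     2,436.3571    12,181.7853
  6     3,000.00     2,337.0332    14,022.1989
  7     3,000.00     2,241.7584    15,692.3089
  8    53,000.00    37,989.8309   303,918.6472
  Σ                 55,830.8093   372,316.5546
P = 55,830.8093; Macaulay duration = 372,316.5546 / 55,830.8093 = 6.66866 half-year periods = 3.33433 years.
Modified duration = D_Mac / (1 + y) = 3.33433 / 1.0425 = 3.19840 years.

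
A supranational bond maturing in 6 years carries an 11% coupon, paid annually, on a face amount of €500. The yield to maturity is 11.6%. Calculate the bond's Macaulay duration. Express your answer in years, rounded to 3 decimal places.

Periodic yield y = 0.116. Discount each cash flow and weight by its year:
  t   CF        PV=CF/(1+0.116)^t    t·PV
  1        55.00        49.2832        49.2832
  2        55.00        44.1605        88.3211
  3        55.00        39.5704       118.7111
  4        55.00        35.4573       141.8293
  5        55.00        31.7718       158.8590
  6       555.00       287.2816     1,723.6896
  Σ                    487.5248     2,280.6932
Price P = Σ PV = 487.5248.
Macaulay duration = Σ(t·PV) / P = 2,280.6932 / 487.5248 = 4.67811 years.

4.678 years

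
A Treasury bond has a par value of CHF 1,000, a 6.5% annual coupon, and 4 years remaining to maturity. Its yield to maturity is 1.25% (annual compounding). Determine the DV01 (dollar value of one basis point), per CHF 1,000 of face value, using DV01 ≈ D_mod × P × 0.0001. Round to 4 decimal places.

CHF 0.4378

Periodic yield y = 0.0125.
  t   CF        PV=CF/(1+0.0125)^t    t·PV
  1        65.00        64.1975        64.1975
  2        65.00        63.4050       126.8099
  3        65.00        62.6222       187.8666
  4     1,065.00     1,013.3734     4,053.4934
  Σ                  1,203.5980     4,432.3675
P = 1,203.5980; D_Mac = 3.68260 yrs; D_mod = 3.63713 yrs.
DV01 ≈ 3.63713 × 1,203.5980 × 0.0001 = 0.437765.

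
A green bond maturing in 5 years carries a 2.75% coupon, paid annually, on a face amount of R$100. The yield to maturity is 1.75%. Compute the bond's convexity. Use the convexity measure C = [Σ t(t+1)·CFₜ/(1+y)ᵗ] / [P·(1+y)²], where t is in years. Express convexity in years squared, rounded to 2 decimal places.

27.02

With y = 0.0175:
  t   CF        PV=CF/(1+0.0175)^t    t·PV        t(t+1)·PV
  1         2.75         2.7027         2.7027           5.4054
  2         2.75         2.6562         5.3124          15.9373
  3         2.75         2.6105         7.8316          31.3264
  4         2.75         2.5656        10.2625          51.3127
  5       102.75        94.2128       471.0638       2,826.3829
  Σ                    104.7479       497.1731       2,930.3647
P = 104.7479.
Convexity = Σ t(t+1)·PV / [P·(1+y)²] = 2,930.3647 / (104.7479 × 1.035306) = 27.02139.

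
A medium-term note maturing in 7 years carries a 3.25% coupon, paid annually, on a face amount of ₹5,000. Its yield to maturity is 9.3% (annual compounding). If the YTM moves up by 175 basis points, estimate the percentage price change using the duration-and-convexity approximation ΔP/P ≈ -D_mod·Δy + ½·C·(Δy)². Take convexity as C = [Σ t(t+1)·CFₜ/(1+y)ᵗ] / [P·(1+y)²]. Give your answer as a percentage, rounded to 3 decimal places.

-9.350%

With y = 0.093:
  t   CF        PV=CF/(1+0.093)^t    t·PV        t(t+1)·PV
  1       162.50       148.6734       148.6734         297.3468
  2       162.50       136.0232       272.0464         816.1393
  3       162.50       124.4494       373.3483       1,493.3930
  4       162.50       113.8604       455.4416       2,277.2081
  5       162.50       104.1724       520.8619       3,125.1712
  6       162.50        95.3087       571.8520       4,002.9640
  7     5,162.50     2,770.2498    19,391.7485     155,133.9884
  Σ                  3,492.7372    21,733.9721     167,146.2107
P = 3,492.7372; D_Mac = 6.22262 yrs; D_mod = 5.69316 yrs; C = 40.05810.
Duration effect: -5.69316 × (+0.0175) = -0.099630
Convexity effect: 0.5 × 40.05810 × (0.0175)² = +0.0061339
ΔP/P ≈ -0.099630 + 0.0061339 = -0.093496 = -9.3496%.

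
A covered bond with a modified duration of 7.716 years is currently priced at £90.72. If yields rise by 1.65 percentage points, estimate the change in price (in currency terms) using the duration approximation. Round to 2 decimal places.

Duration approximation: ΔP/P ≈ -D_mod · Δy = -7.716 × (+0.0165) = -0.127314.
ΔP ≈ 90.72 × (-0.127314) = -11.54992608.

-£11.55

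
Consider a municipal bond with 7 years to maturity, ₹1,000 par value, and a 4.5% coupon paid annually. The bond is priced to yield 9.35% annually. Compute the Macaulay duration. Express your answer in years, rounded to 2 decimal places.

Periodic yield y = 0.0935. Discount each cash flow and weight by its year:
  t   CF        PV=CF/(1+0.0935)^t    t·PV
  1        45.00        41.1523        41.1523
  2        45.00        37.6335        75.2671
  3        45.00        34.4157       103.2470
  4        45.00        31.4729       125.8918
  5        45.00        28.7818       143.9092
  6        45.00        26.3208       157.9251
  7     1,045.00       558.9652     3,912.7565
  Σ                    758.7423     4,560.1488
Price P = Σ PV = 758.7423.
Macaulay duration = Σ(t·PV) / P = 4,560.1488 / 758.7423 = 6.01014 years.

6.01 years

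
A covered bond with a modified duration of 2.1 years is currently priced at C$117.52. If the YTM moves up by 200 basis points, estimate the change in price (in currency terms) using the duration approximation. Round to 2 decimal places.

-C$4.94

Duration approximation: ΔP/P ≈ -D_mod · Δy = -2.1 × (+0.02) = -0.042000.
ΔP ≈ 117.52 × (-0.042000) = -4.93584.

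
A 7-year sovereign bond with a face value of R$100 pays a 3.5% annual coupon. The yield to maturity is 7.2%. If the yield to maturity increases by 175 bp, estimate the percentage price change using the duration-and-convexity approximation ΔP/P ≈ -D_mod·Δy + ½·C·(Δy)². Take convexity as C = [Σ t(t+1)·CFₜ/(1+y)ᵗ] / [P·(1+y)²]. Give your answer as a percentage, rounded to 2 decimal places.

With y = 0.072:
  t   CF        PV=CF/(1+0.072)^t    t·PV        t(t+1)·PV
  1         3.50         3.2649         3.2649           6.5299
  2         3.50         3.0456         6.0913          18.2738
  3         3.50         2.8411         8.5232          34.0930
  4         3.50         2.6503        10.6011          53.0053
  5         3.50         2.4723        12.3613          74.1678
  6         3.50         2.3062        13.8373          96.8609
  7       103.50        63.6175       445.3228       3,562.5821
  Σ                     80.1979       500.0018       3,845.5127
P = 80.1979; D_Mac = 6.23460 yrs; D_mod = 5.81586 yrs; C = 41.72550.
Duration effect: -5.81586 × (+0.0175) = -0.101777
Convexity effect: 0.5 × 41.72550 × (0.0175)² = +0.0063892
ΔP/P ≈ -0.101777 + 0.0063892 = -0.095388 = -9.5388%.

-9.54%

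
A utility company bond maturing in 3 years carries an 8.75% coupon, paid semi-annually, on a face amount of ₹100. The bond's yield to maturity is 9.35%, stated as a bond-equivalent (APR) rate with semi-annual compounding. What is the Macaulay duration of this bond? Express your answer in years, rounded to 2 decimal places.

Periodic yield y = 0.04675. Discount each cash flow and weight by its period:
  t   CF        PV=CF/(1+0.04675)^t    t·PV
  1        4.375         4.1796         4.1796
  2        4.375         3.9929         7.9859
  3        4.375         3.8146        11.4438
  4        4.375         3.6442        14.5769
  5        4.375         3.4815        17.4074
  6      104.375        79.3485       476.0909
  Σ                     98.4613       531.6845
Price P = Σ PV = 98.4613.
Macaulay duration = Σ(t·PV) / P = 531.6845 / 98.4613 = 5.39993 half-year periods.
In years: 5.39993 / 2 = 2.69997 years.

2.70 years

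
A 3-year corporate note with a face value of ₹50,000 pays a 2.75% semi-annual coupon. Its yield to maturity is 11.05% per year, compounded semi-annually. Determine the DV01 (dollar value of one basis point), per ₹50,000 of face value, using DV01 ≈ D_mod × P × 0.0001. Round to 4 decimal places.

Periodic yield y = 0.05525.
  t   CF        PV=CF/(1+0.05525)^t    t·PV
  1       687.50       651.5044       651.5044
  2       687.50       617.3934     1,234.7868
  3       687.50       585.0684     1,755.2051
  4       687.50       554.4358     2,217.7432
  5       687.50       525.4071     2,627.0353
  6    50,687.50    36,708.6748   220,252.0488
  Σ                 39,642.4838   228,738.3235
P = 39,642.4838; D_Mac = 5.77003 half-year periods = 2.88502 yrs; D_mod = 2.73396 yrs.
DV01 ≈ 2.73396 × 39,642.4838 × 0.0001 = 10.838111.

₹10.8381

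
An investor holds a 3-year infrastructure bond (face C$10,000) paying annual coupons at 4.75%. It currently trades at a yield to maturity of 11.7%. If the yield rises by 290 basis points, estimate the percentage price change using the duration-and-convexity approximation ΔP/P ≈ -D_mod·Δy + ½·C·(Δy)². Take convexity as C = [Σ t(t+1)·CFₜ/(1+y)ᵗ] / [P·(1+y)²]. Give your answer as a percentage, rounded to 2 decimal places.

With y = 0.117:
  t   CF        PV=CF/(1+0.117)^t    t·PV        t(t+1)·PV
  1       475.00       425.2462       425.2462         850.4924
  2       475.00       380.7038       761.4077       2,284.2231
  3    10,475.00     7,516.1340    22,548.4019      90,193.6076
  Σ                  8,322.0840    23,735.0558      93,328.3231
P = 8,322.0840; D_Mac = 2.85206 yrs; D_mod = 2.55332 yrs; C = 8.98825.
Duration effect: -2.55332 × (+0.029) = -0.074046
Convexity effect: 0.5 × 8.98825 × (0.029)² = +0.0037796
ΔP/P ≈ -0.074046 + 0.0037796 = -0.070267 = -7.0267%.

-7.03%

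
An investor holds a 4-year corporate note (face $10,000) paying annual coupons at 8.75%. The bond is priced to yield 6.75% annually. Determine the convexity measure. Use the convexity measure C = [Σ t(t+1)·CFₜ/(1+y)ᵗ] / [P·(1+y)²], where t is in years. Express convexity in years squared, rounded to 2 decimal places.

With y = 0.0675:
  t   CF        PV=CF/(1+0.0675)^t    t·PV        t(t+1)·PV
  1       875.00       819.6721       819.6721       1,639.3443
  2       875.00       767.8427     1,535.6855       4,607.0565
  3       875.00       719.2906     2,157.8719       8,631.4875
  4    10,875.00     8,374.4777    33,497.9108     167,489.5542
  Σ                 10,681.2832    38,011.1403     182,367.4424
P = 10,681.2832.
Convexity = Σ t(t+1)·PV / [P·(1+y)²] = 182,367.4424 / (10,681.2832 × 1.139556) = 14.98263.

14.98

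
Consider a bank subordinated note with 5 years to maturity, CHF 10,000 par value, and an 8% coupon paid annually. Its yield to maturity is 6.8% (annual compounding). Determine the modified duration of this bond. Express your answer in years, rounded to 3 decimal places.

4.055 years

Periodic yield y = 0.068. First find Macaulay duration:
  t   CF        PV=CF/(1+0.068)^t    t·PV
  1       800.00       749.0637       749.0637
  2       800.00       701.3705     1,402.7410
  3       800.00       656.7139     1,970.1418
  4       800.00       614.9007     2,459.6027
  5    10,800.00     7,772.6210    38,863.1050
  Σ                 10,494.6698    45,444.6542
P = 10,494.6698; Macaulay duration = 45,444.6542 / 10,494.6698 = 4.33026 years.
Modified duration = D_Mac / (1 + y) = 4.33026 / 1.068 = 4.05455 years.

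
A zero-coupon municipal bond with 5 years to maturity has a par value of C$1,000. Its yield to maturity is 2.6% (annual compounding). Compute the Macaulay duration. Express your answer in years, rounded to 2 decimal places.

5.00 years

A zero-coupon bond has a single cash flow at maturity, so its Macaulay duration equals its maturity: 5 years.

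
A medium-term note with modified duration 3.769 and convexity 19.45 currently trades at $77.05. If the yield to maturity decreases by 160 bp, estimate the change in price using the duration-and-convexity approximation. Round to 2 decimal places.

+$4.84

Duration effect: -D_mod·Δy = -3.769 × (-0.016) = +0.060304
Convexity effect: ½·C·(Δy)² = 0.5 × 19.45 × (-0.016)² = +0.0024896
ΔP/P ≈ +0.060304 + 0.0024896 = +0.0627936
ΔP ≈ 77.05 × (+0.0627936) = +4.83824688.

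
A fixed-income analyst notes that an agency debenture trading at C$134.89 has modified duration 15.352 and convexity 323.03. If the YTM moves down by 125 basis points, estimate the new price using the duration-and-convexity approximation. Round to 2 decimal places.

Duration effect: -D_mod·Δy = -15.352 × (-0.0125) = +0.191900
Convexity effect: ½·C·(Δy)² = 0.5 × 323.03 × (-0.0125)² = +0.02523671875
ΔP/P ≈ +0.191900 + 0.02523671875 = +0.21713671875
New price ≈ 134.89 × (1 + 0.21713671875) = 164.1795719921875.

C$164.18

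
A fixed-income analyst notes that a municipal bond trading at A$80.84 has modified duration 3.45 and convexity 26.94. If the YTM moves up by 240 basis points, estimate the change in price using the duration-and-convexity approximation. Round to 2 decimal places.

Duration effect: -D_mod·Δy = -3.45 × (+0.024) = -0.082800
Convexity effect: ½·C·(Δy)² = 0.5 × 26.94 × (0.024)² = +0.00775872
ΔP/P ≈ -0.082800 + 0.00775872 = -0.07504128
ΔP ≈ 80.84 × (-0.07504128) = -6.0663370752.

-A$6.07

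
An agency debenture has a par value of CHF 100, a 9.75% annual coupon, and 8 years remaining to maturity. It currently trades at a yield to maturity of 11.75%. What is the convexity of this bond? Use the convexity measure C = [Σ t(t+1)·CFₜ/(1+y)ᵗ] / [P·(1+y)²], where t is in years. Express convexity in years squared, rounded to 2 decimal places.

36.94

With y = 0.1175:
  t   CF        PV=CF/(1+0.1175)^t    t·PV        t(t+1)·PV
  1         9.75         8.7248         8.7248          17.4497
  2         9.75         7.8075        15.6149          46.8447
  3         9.75         6.9865        20.9596          83.8385
  4         9.75         6.2519        25.0077         125.0387
  5         9.75         5.5946        27.9729         167.8372
  6         9.75         5.0063        30.0380         210.2658
  7         9.75         4.4799        31.3596         250.8765
  8       109.75        45.1257       361.0059       3,249.0528
  Σ                     89.9773       520.6834       4,151.2039
P = 89.9773.
Convexity = Σ t(t+1)·PV / [P·(1+y)²] = 4,151.2039 / (89.9773 × 1.248806) = 36.94417.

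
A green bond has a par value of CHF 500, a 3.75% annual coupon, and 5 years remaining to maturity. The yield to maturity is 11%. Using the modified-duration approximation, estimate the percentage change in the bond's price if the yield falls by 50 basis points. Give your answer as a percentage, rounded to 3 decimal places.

Periodic yield y = 0.11. Modified duration first:
  t   CF        PV=CF/(1+0.11)^t    t·PV
  1        18.75        16.8919        16.8919
  2        18.75        15.2179        30.4358
  3        18.75        13.7098        41.1295
  4        18.75        12.3512        49.4048
  5       518.75       307.8529     1,539.2644
  Σ                    366.0237     1,677.1265
P = 366.0237; D_Mac = 4.58202 yrs; D_mod = 4.58202/(1+0.11) = 4.12794 yrs.
ΔP/P ≈ -D_mod · Δy = -4.12794 × (-0.005) = +0.020640 = +2.0640%.

+2.064%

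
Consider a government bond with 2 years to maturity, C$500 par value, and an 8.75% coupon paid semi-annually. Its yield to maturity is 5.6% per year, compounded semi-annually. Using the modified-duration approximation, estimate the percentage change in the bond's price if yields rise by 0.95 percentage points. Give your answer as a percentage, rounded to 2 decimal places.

Periodic yield y = 0.028. Modified duration first:
  t   CF        PV=CF/(1+0.028)^t    t·PV
  1       21.875        21.2792        21.2792
  2       21.875        20.6996        41.3992
  3       21.875        20.1358        60.4074
  4      521.875       467.2981     1,869.1925
  Σ                    529.4127     1,992.2782
P = 529.4127; D_Mac = 3.76319 half-year periods = 1.88159 yrs; D_mod = 1.88159/(1+0.028) = 1.83034 yrs.
ΔP/P ≈ -D_mod · Δy = -1.83034 × (+0.0095) = -0.017388 = -1.7388%.

-1.74%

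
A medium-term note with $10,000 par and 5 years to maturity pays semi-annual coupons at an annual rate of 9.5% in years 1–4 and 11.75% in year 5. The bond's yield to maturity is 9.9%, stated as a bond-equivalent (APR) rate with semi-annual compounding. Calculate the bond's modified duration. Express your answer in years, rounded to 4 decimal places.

Periodic yield y = 0.0495. First find Macaulay duration:
  t   CF        PV=CF/(1+0.0495)^t    t·PV
  1       475.00       452.5965       452.5965
  2       475.00       431.2496       862.4992
  3       475.00       410.9096     1,232.7288
  4       475.00       391.5289     1,566.1156
  5       475.00       373.0623     1,865.3116
  6       475.00       355.4667     2,132.8003
  7       475.00       338.7010     2,370.9072
  8       475.00       322.7261     2,581.8087
  9       587.50       380.3346     3,423.0118
  10   10,587.50     6,530.8392    65,308.3925
  Σ                  9,987.4146    81,796.1722
P = 9,987.4146; Macaulay duration = 81,796.1722 / 9,987.4146 = 8.18992 half-year periods = 4.09496 years.
Modified duration = D_Mac / (1 + y) = 4.09496 / 1.0495 = 3.90182 years.

3.9018 years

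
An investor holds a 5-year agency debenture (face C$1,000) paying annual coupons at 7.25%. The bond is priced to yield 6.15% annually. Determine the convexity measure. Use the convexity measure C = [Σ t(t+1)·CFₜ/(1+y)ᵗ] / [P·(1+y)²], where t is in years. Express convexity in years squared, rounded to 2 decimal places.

With y = 0.0615:
  t   CF        PV=CF/(1+0.0615)^t    t·PV        t(t+1)·PV
  1        72.50        68.2996        68.2996         136.5992
  2        72.50        64.3425       128.6850         386.0551
  3        72.50        60.6147       181.8441         727.3765
  4        72.50        57.1029       228.4115       1,142.0576
  5     1,072.50       795.7879     3,978.9393      23,873.6357
  Σ                  1,046.1475     4,586.1795      26,265.7240
P = 1,046.1475.
Convexity = Σ t(t+1)·PV / [P·(1+y)²] = 26,265.7240 / (1,046.1475 × 1.126782) = 22.28212.

22.28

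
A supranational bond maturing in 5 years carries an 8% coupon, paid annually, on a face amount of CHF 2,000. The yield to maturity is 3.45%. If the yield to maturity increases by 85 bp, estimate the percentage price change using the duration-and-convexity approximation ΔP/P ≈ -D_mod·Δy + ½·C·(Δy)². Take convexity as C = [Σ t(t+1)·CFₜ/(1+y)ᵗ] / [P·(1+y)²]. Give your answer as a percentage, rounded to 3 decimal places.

-3.514%

With y = 0.0345:
  t   CF        PV=CF/(1+0.0345)^t    t·PV        t(t+1)·PV
  1       160.00       154.6641       154.6641         309.3282
  2       160.00       149.5061       299.0123         897.0368
  3       160.00       144.5202       433.5605       1,734.2422
  4       160.00       139.7005       558.8021       2,794.0103
  5     2,160.00     1,823.0613     9,115.3066      54,691.8395
  Σ                  2,411.4522    10,561.3455      60,426.4569
P = 2,411.4522; D_Mac = 4.37966 yrs; D_mod = 4.23360 yrs; C = 23.41464.
Duration effect: -4.23360 × (+0.0085) = -0.035986
Convexity effect: 0.5 × 23.41464 × (0.0085)² = +0.0008459
ΔP/P ≈ -0.035986 + 0.0008459 = -0.035140 = -3.5140%.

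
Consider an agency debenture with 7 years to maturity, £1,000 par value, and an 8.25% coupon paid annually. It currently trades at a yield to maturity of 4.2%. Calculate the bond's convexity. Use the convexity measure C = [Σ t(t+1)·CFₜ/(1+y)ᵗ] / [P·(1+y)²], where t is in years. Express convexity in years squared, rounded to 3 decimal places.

With y = 0.042:
  t   CF        PV=CF/(1+0.042)^t    t·PV        t(t+1)·PV
  1        82.50        79.1747        79.1747         158.3493
  2        82.50        75.9834       151.9667         455.9002
  3        82.50        72.9207       218.7621         875.0483
  4        82.50        69.9815       279.9259       1,399.6294
  5        82.50        67.1607       335.8036       2,014.8216
  6        82.50        64.4537       386.7220       2,707.0540
  7     1,082.50       811.6221     5,681.3548      45,450.8385
  Σ                  1,241.2967     7,133.7098      53,061.6414
P = 1,241.2967.
Convexity = Σ t(t+1)·PV / [P·(1+y)²] = 53,061.6414 / (1,241.2967 × 1.085764) = 39.37038.

39.370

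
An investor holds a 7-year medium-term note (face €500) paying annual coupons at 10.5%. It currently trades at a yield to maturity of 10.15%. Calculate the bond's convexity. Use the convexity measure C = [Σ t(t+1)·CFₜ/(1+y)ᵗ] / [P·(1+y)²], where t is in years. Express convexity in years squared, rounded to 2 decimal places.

With y = 0.1015:
  t   CF        PV=CF/(1+0.1015)^t    t·PV        t(t+1)·PV
  1        52.50        47.6623        47.6623          95.3246
  2        52.50        43.2703        86.5407         259.6220
  3        52.50        39.2831       117.8493         471.3973
  4        52.50        35.6633       142.6531         713.2656
  5        52.50        32.3770       161.8851         971.3104
  6        52.50        29.3936       176.3614       1,234.5298
  7       552.50       280.8282     1,965.7977      15,726.3812
  Σ                    508.4778     2,698.7495      19,471.8309
P = 508.4778.
Convexity = Σ t(t+1)·PV / [P·(1+y)²] = 19,471.8309 / (508.4778 × 1.213302) = 31.56209.

31.56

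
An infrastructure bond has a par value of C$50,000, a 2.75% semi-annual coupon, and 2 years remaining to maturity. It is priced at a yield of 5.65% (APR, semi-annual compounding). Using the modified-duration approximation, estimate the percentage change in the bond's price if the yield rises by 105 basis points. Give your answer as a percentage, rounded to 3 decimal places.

Periodic yield y = 0.02825. Modified duration first:
  t   CF        PV=CF/(1+0.02825)^t    t·PV
  1       687.50       668.6117       668.6117
  2       687.50       650.2424     1,300.4847
  3       687.50       632.3777     1,897.1331
  4    50,687.50    45,342.5561   181,370.2243
  Σ                 47,293.7879   185,236.4539
P = 47,293.7879; D_Mac = 3.91672 half-year periods = 1.95836 yrs; D_mod = 1.95836/(1+0.02825) = 1.90456 yrs.
ΔP/P ≈ -D_mod · Δy = -1.90456 × (+0.0105) = -0.019998 = -1.9998%.

-2.000%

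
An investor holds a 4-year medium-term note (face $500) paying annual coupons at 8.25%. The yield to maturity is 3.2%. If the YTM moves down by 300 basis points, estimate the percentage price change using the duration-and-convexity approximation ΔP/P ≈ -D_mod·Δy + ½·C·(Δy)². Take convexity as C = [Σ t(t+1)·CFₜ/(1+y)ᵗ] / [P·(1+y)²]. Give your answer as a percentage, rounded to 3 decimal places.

+11.211%

With y = 0.032:
  t   CF        PV=CF/(1+0.032)^t    t·PV        t(t+1)·PV
  1        41.25        39.9709        39.9709          79.9419
  2        41.25        38.7315        77.4630         232.3891
  3        41.25        37.5305       112.5916         450.3665
  4       541.25       477.1766     1,908.7063       9,543.5316
  Σ                    593.4096     2,138.7319      10,306.2291
P = 593.4096; D_Mac = 3.60414 yrs; D_mod = 3.49238 yrs; C = 16.30744.
Duration effect: -3.49238 × (-0.03) = +0.104772
Convexity effect: 0.5 × 16.30744 × (-0.03)² = +0.0073383
ΔP/P ≈ +0.104772 + 0.0073383 = +0.112110 = +11.2110%.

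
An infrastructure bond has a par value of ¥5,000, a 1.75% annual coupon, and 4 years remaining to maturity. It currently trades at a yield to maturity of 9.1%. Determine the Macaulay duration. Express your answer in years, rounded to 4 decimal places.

Periodic yield y = 0.091. Discount each cash flow and weight by its year:
  t   CF        PV=CF/(1+0.091)^t    t·PV
  1        87.50        80.2016        80.2016
  2        87.50        73.5121       147.0241
  3        87.50        67.3804       202.1413
  4     5,087.50     3,590.9174    14,363.6697
  Σ                  3,812.0116    14,793.0368
Price P = Σ PV = 3,812.0116.
Macaulay duration = Σ(t·PV) / P = 14,793.0368 / 3,812.0116 = 3.88064 years.

3.8806 years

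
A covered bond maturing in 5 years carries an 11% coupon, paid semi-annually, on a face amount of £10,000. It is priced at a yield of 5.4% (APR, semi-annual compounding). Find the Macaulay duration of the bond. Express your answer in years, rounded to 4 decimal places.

Periodic yield y = 0.027. Discount each cash flow and weight by its period:
  t   CF        PV=CF/(1+0.027)^t    t·PV
  1       550.00       535.5404       535.5404
  2       550.00       521.4610     1,042.9219
  3       550.00       507.7517     1,523.2550
  4       550.00       494.4028     1,977.6112
  5       550.00       481.4049     2,407.0243
  6       550.00       468.7486     2,812.4919
  7       550.00       456.4252     3,194.9762
  8       550.00       444.4257     3,555.4054
  9       550.00       432.7417     3,894.6749
  10   10,550.00     8,082.5430    80,825.4300
  Σ                 12,425.4448   101,769.3311
Price P = Σ PV = 12,425.4448.
Macaulay duration = Σ(t·PV) / P = 101,769.3311 / 12,425.4448 = 8.19040 half-year periods.
In years: 8.19040 / 2 = 4.09520 years.

4.0952 years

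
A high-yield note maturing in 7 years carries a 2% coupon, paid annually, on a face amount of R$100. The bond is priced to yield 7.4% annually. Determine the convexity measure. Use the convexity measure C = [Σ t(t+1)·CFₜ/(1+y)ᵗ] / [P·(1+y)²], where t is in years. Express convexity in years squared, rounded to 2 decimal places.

With y = 0.074:
  t   CF        PV=CF/(1+0.074)^t    t·PV        t(t+1)·PV
  1         2.00         1.8622         1.8622           3.7244
  2         2.00         1.7339         3.4678          10.4033
  3         2.00         1.6144         4.8433          19.3731
  4         2.00         1.5032         6.0127          30.0637
  5         2.00         1.3996         6.9981          41.9885
  6         2.00         1.3032         7.8191          54.7335
  7       102.00        61.8828       433.1798       3,465.4388
  Σ                     71.2993       464.1830       3,625.7253
P = 71.2993.
Convexity = Σ t(t+1)·PV / [P·(1+y)²] = 3,625.7253 / (71.2993 × 1.153476) = 44.08602.

44.09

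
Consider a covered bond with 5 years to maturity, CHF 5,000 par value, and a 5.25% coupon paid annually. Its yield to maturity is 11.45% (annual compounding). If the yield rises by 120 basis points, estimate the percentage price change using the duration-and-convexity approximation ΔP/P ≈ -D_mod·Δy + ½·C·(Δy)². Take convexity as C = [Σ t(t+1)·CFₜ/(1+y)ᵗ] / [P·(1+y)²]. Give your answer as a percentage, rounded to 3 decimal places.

-4.643%

With y = 0.1145:
  t   CF        PV=CF/(1+0.1145)^t    t·PV        t(t+1)·PV
  1       262.50       235.5316       235.5316         471.0633
  2       262.50       211.3339       422.6678       1,268.0034
  3       262.50       189.6222       568.8665       2,275.4659
  4       262.50       170.1410       680.5641       3,402.8203
  5     5,262.50     3,060.4955    15,302.4775      91,814.8649
  Σ                  3,867.1242    17,210.1074      99,232.2177
P = 3,867.1242; D_Mac = 4.45036 yrs; D_mod = 3.99315 yrs; C = 20.65877.
Duration effect: -3.99315 × (+0.012) = -0.047918
Convexity effect: 0.5 × 20.65877 × (0.012)² = +0.0014874
ΔP/P ≈ -0.047918 + 0.0014874 = -0.046430 = -4.6430%.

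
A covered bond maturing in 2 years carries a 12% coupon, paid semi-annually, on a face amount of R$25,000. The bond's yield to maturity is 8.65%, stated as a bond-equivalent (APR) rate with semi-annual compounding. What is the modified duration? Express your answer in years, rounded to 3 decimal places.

1.765 years

Periodic yield y = 0.04325. First find Macaulay duration:
  t   CF        PV=CF/(1+0.04325)^t    t·PV
  1     1,500.00     1,437.8145     1,437.8145
  2     1,500.00     1,378.2071     2,756.4141
  3     1,500.00     1,321.0708     3,963.2123
  4    26,500.00    22,371.3556    89,485.4223
  Σ                 26,508.4479    97,642.8632
P = 26,508.4479; Macaulay duration = 97,642.8632 / 26,508.4479 = 3.68346 half-year periods = 1.84173 years.
Modified duration = D_Mac / (1 + y) = 1.84173 / 1.04325 = 1.76538 years.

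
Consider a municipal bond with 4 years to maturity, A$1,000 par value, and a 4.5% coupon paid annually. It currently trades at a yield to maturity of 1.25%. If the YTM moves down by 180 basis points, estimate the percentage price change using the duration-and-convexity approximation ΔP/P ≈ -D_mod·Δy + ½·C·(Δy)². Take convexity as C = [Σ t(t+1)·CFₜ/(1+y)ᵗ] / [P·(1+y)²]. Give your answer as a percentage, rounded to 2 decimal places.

+6.98%

With y = 0.0125:
  t   CF        PV=CF/(1+0.0125)^t    t·PV        t(t+1)·PV
  1        45.00        44.4444        44.4444          88.8889
  2        45.00        43.8957        87.7915         263.3745
  3        45.00        43.3538       130.0615         520.2459
  4     1,045.00       994.3429     3,977.3715      19,886.8574
  Σ                  1,126.0369     4,239.6689      20,759.3666
P = 1,126.0369; D_Mac = 3.76512 yrs; D_mod = 3.71864 yrs; C = 17.98338.
Duration effect: -3.71864 × (-0.018) = +0.066936
Convexity effect: 0.5 × 17.98338 × (-0.018)² = +0.0029133
ΔP/P ≈ +0.066936 + 0.0029133 = +0.069849 = +6.9849%.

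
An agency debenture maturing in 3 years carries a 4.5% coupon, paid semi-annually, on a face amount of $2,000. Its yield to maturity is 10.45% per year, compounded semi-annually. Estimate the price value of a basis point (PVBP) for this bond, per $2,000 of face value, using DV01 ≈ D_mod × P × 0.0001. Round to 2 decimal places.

$0.46

Periodic yield y = 0.05225.
  t   CF        PV=CF/(1+0.05225)^t    t·PV
  1        45.00        42.7655        42.7655
  2        45.00        40.6420        81.2839
  3        45.00        38.6239       115.8716
  4        45.00        36.7060       146.8239
  5        45.00        34.8833       174.4166
  6     2,045.00     1,506.5367     9,039.2200
  Σ                  1,700.1573     9,600.3815
P = 1,700.1573; D_Mac = 5.64676 half-year periods = 2.82338 yrs; D_mod = 2.68318 yrs.
DV01 ≈ 2.68318 × 1,700.1573 × 0.0001 = 0.456183.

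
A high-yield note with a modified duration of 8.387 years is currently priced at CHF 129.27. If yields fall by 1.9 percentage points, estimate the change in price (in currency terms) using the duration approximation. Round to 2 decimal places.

Duration approximation: ΔP/P ≈ -D_mod · Δy = -8.387 × (-0.019) = +0.159353.
ΔP ≈ 129.27 × (+0.159353) = +20.59956231.

+CHF 20.60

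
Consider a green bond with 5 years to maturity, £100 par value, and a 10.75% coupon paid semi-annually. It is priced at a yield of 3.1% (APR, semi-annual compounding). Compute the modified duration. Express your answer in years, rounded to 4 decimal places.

4.0905 years

Periodic yield y = 0.0155. First find Macaulay duration:
  t   CF        PV=CF/(1+0.0155)^t    t·PV
  1        5.375         5.2930         5.2930
  2        5.375         5.2122        10.4243
  3        5.375         5.1326        15.3978
  4        5.375         5.0543        20.2171
  5        5.375         4.9771        24.8856
  6        5.375         4.9012        29.4070
  7        5.375         4.8264        33.7845
  8        5.375         4.7527        38.0215
  9        5.375         4.6801        42.1213
  10     105.375        90.3521       903.5211
  Σ                    135.1816     1,123.0732
P = 135.1816; Macaulay duration = 1,123.0732 / 135.1816 = 8.30789 half-year periods = 4.15394 years.
Modified duration = D_Mac / (1 + y) = 4.15394 / 1.0155 = 4.09054 years.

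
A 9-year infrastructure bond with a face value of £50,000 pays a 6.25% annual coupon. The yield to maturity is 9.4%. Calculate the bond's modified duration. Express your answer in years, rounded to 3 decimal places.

6.326 years

Periodic yield y = 0.094. First find Macaulay duration:
  t   CF        PV=CF/(1+0.094)^t    t·PV
  1     3,125.00     2,856.4899     2,856.4899
  2     3,125.00     2,611.0511     5,222.1023
  3     3,125.00     2,386.7012     7,160.1037
  4     3,125.00     2,181.6282     8,726.5127
  5     3,125.00     1,994.1757     9,970.8783
  6     3,125.00     1,822.8297    10,936.9780
  7     3,125.00     1,666.2063    11,663.4440
  8     3,125.00     1,523.0405    12,184.3238
  9    53,125.00    23,666.9910   213,002.9187
  Σ                 40,709.1135   281,723.7515
P = 40,709.1135; Macaulay duration = 281,723.7515 / 40,709.1135 = 6.92041 years.
Modified duration = D_Mac / (1 + y) = 6.92041 / 1.094 = 6.32579 years.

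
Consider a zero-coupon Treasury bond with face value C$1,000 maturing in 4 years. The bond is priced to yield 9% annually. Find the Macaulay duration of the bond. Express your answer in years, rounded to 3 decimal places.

A zero-coupon bond has a single cash flow at maturity, so its Macaulay duration equals its maturity: 4 years.

4.000 years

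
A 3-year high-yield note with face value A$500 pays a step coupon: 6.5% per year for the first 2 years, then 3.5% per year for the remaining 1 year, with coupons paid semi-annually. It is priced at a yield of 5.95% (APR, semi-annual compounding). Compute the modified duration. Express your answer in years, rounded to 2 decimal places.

Periodic yield y = 0.02975. First find Macaulay duration:
  t   CF        PV=CF/(1+0.02975)^t    t·PV
  1        16.25        15.7805        15.7805
  2        16.25        15.3246        30.6492
  3        16.25        14.8819        44.6457
  4        16.25        14.4519        57.8078
  5         8.75         7.5570        37.7850
  6       508.75       426.6911     2,560.1468
  Σ                    494.6871     2,746.8150
P = 494.6871; Macaulay duration = 2,746.8150 / 494.6871 = 5.55263 half-year periods = 2.77632 years.
Modified duration = D_Mac / (1 + y) = 2.77632 / 1.02975 = 2.69611 years.

2.70 years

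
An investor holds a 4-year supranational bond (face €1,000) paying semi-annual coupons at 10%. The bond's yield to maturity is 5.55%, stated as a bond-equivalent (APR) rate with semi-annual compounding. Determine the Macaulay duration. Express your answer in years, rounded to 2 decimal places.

3.44 years

Periodic yield y = 0.02775. Discount each cash flow and weight by its period:
  t   CF        PV=CF/(1+0.02775)^t    t·PV
  1        50.00        48.6500        48.6500
  2        50.00        47.3364        94.6728
  3        50.00        46.0583       138.1748
  4        50.00        44.8147       179.2586
  5        50.00        43.6046       218.0231
  6        50.00        42.4273       254.5636
  7        50.00        41.2817       288.9719
  8     1,050.00       843.5084     6,748.0673
  Σ                  1,157.6813     7,970.3821
Price P = Σ PV = 1,157.6813.
Macaulay duration = Σ(t·PV) / P = 7,970.3821 / 1,157.6813 = 6.88478 half-year periods.
In years: 6.88478 / 2 = 3.44239 years.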